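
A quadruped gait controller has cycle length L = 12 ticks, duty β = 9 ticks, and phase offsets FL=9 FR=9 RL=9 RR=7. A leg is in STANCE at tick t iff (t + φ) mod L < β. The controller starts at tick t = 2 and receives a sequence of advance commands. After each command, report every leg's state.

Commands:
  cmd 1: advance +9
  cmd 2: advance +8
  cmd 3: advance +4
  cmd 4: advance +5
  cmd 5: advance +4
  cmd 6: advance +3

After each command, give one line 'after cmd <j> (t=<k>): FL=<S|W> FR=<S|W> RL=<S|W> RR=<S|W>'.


start t=2: FL=W FR=W RL=W RR=W
cmd 1: advance +9 → t=11, phase=(8,8,8,6) → FL=S FR=S RL=S RR=S
cmd 2: advance +8 → t=19, phase=(4,4,4,2) → FL=S FR=S RL=S RR=S
cmd 3: advance +4 → t=23, phase=(8,8,8,6) → FL=S FR=S RL=S RR=S
cmd 4: advance +5 → t=28, phase=(1,1,1,11) → FL=S FR=S RL=S RR=W
cmd 5: advance +4 → t=32, phase=(5,5,5,3) → FL=S FR=S RL=S RR=S
cmd 6: advance +3 → t=35, phase=(8,8,8,6) → FL=S FR=S RL=S RR=S

after cmd 1 (t=11): FL=S FR=S RL=S RR=S
after cmd 2 (t=19): FL=S FR=S RL=S RR=S
after cmd 3 (t=23): FL=S FR=S RL=S RR=S
after cmd 4 (t=28): FL=S FR=S RL=S RR=W
after cmd 5 (t=32): FL=S FR=S RL=S RR=S
after cmd 6 (t=35): FL=S FR=S RL=S RR=S


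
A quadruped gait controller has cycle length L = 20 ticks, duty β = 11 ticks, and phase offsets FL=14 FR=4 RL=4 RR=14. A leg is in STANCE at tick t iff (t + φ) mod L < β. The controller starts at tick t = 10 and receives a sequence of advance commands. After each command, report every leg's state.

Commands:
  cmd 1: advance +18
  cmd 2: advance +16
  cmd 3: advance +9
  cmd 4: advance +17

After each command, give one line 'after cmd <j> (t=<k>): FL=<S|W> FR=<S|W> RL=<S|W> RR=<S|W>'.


start t=10: FL=S FR=W RL=W RR=S
cmd 1: advance +18 → t=28, phase=(2,12,12,2) → FL=S FR=W RL=W RR=S
cmd 2: advance +16 → t=44, phase=(18,8,8,18) → FL=W FR=S RL=S RR=W
cmd 3: advance +9 → t=53, phase=(7,17,17,7) → FL=S FR=W RL=W RR=S
cmd 4: advance +17 → t=70, phase=(4,14,14,4) → FL=S FR=W RL=W RR=S

after cmd 1 (t=28): FL=S FR=W RL=W RR=S
after cmd 2 (t=44): FL=W FR=S RL=S RR=W
after cmd 3 (t=53): FL=S FR=W RL=W RR=S
after cmd 4 (t=70): FL=S FR=W RL=W RR=S


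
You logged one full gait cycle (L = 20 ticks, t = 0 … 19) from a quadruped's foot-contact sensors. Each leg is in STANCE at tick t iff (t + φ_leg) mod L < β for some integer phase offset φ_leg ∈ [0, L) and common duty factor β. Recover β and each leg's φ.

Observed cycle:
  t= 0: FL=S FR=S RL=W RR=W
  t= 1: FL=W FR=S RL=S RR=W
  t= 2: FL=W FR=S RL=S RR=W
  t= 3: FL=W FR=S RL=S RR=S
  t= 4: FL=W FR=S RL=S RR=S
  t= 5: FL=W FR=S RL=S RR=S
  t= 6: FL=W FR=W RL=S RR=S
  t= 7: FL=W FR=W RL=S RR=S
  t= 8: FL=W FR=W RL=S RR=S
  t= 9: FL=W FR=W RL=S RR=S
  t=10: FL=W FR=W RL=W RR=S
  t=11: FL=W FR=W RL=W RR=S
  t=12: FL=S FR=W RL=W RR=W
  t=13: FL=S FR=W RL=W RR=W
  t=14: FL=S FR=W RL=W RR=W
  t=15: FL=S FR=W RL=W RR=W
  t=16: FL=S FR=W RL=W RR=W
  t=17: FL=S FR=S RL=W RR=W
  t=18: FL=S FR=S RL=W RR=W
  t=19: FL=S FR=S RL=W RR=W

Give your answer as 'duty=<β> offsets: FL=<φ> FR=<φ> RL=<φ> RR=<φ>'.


duty=9 offsets: FL=8 FR=3 RL=19 RR=17

duty β = stance ticks per leg = 9
FL: stance ticks = 9; W→S at t=12 → φ=8
FR: stance ticks = 9; W→S at t=17 → φ=3
RL: stance ticks = 9; W→S at t=1 → φ=19
RR: stance ticks = 9; W→S at t=3 → φ=17


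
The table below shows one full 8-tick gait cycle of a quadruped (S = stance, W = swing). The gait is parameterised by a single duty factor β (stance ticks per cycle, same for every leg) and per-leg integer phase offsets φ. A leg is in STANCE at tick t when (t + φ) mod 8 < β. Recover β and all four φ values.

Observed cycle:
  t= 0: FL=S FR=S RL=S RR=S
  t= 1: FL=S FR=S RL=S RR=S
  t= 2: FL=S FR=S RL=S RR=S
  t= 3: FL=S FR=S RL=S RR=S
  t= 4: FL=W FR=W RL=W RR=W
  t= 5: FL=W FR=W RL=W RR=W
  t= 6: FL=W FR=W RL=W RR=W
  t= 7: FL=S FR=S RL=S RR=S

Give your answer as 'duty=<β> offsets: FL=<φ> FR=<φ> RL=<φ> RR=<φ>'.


duty β = stance ticks per leg = 5
FL: stance ticks = 5; W→S at t=7 → φ=1
FR: stance ticks = 5; W→S at t=7 → φ=1
RL: stance ticks = 5; W→S at t=7 → φ=1
RR: stance ticks = 5; W→S at t=7 → φ=1

duty=5 offsets: FL=1 FR=1 RL=1 RR=1


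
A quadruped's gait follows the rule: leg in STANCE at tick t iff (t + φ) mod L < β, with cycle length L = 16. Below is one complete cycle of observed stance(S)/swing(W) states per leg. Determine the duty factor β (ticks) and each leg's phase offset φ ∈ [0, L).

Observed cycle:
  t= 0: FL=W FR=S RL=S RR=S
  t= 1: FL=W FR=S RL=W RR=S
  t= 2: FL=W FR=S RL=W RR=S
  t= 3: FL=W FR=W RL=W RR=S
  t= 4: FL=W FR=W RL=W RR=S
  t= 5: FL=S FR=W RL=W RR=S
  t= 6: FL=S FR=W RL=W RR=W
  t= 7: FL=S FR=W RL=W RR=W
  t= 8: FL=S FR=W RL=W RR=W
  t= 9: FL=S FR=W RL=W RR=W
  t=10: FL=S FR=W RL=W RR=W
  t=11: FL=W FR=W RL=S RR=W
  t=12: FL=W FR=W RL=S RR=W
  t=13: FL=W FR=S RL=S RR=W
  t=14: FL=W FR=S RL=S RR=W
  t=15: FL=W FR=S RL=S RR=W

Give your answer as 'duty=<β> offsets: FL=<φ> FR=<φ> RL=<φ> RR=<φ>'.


duty β = stance ticks per leg = 6
FL: stance ticks = 6; W→S at t=5 → φ=11
FR: stance ticks = 6; W→S at t=13 → φ=3
RL: stance ticks = 6; W→S at t=11 → φ=5
RR: stance ticks = 6; W→S at t=0 → φ=0

duty=6 offsets: FL=11 FR=3 RL=5 RR=0


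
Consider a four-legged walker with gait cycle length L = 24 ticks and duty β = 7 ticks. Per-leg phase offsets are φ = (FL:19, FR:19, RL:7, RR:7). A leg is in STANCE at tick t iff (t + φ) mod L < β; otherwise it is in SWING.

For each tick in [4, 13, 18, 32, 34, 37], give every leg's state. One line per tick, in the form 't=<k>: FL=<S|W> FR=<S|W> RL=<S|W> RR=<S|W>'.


t=4: phase=(23,23,11,11) vs β=7 → FL=W FR=W RL=W RR=W
t=13: phase=(8,8,20,20) vs β=7 → FL=W FR=W RL=W RR=W
t=18: phase=(13,13,1,1) vs β=7 → FL=W FR=W RL=S RR=S
t=32: phase=(3,3,15,15) vs β=7 → FL=S FR=S RL=W RR=W
t=34: phase=(5,5,17,17) vs β=7 → FL=S FR=S RL=W RR=W
t=37: phase=(8,8,20,20) vs β=7 → FL=W FR=W RL=W RR=W

t=4: FL=W FR=W RL=W RR=W
t=13: FL=W FR=W RL=W RR=W
t=18: FL=W FR=W RL=S RR=S
t=32: FL=S FR=S RL=W RR=W
t=34: FL=S FR=S RL=W RR=W
t=37: FL=W FR=W RL=W RR=W


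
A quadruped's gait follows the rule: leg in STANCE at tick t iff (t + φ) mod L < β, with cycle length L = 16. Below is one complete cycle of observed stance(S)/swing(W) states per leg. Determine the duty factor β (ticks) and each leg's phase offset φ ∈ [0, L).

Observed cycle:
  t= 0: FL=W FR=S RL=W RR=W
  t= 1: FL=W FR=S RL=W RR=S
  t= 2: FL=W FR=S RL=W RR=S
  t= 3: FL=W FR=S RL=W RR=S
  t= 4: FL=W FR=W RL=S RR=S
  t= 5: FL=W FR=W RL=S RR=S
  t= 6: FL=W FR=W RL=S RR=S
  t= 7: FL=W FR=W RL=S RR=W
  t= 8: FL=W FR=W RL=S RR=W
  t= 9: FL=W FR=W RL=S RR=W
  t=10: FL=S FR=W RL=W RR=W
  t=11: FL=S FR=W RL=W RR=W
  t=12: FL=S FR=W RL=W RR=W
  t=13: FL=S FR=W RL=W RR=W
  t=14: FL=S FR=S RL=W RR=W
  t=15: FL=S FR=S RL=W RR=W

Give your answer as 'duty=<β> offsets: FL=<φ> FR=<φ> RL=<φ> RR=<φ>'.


duty=6 offsets: FL=6 FR=2 RL=12 RR=15

duty β = stance ticks per leg = 6
FL: stance ticks = 6; W→S at t=10 → φ=6
FR: stance ticks = 6; W→S at t=14 → φ=2
RL: stance ticks = 6; W→S at t=4 → φ=12
RR: stance ticks = 6; W→S at t=1 → φ=15


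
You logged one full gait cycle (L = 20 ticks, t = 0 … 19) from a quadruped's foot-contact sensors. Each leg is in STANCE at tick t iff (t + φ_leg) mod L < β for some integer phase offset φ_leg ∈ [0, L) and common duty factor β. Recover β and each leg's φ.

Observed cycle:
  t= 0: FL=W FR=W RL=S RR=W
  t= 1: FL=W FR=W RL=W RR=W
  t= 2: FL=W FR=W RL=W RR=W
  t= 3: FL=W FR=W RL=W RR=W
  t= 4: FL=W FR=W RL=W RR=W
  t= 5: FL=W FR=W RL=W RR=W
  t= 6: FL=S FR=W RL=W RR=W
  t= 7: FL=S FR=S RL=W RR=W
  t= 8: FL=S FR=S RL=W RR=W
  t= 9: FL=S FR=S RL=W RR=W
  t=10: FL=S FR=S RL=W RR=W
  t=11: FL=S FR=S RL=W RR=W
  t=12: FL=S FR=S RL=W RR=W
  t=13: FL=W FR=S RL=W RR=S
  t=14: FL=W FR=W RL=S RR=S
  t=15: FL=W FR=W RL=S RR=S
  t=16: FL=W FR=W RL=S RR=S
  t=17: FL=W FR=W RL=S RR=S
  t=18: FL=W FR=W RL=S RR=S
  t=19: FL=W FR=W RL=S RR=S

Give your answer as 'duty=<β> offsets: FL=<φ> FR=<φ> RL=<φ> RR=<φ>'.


duty=7 offsets: FL=14 FR=13 RL=6 RR=7

duty β = stance ticks per leg = 7
FL: stance ticks = 7; W→S at t=6 → φ=14
FR: stance ticks = 7; W→S at t=7 → φ=13
RL: stance ticks = 7; W→S at t=14 → φ=6
RR: stance ticks = 7; W→S at t=13 → φ=7


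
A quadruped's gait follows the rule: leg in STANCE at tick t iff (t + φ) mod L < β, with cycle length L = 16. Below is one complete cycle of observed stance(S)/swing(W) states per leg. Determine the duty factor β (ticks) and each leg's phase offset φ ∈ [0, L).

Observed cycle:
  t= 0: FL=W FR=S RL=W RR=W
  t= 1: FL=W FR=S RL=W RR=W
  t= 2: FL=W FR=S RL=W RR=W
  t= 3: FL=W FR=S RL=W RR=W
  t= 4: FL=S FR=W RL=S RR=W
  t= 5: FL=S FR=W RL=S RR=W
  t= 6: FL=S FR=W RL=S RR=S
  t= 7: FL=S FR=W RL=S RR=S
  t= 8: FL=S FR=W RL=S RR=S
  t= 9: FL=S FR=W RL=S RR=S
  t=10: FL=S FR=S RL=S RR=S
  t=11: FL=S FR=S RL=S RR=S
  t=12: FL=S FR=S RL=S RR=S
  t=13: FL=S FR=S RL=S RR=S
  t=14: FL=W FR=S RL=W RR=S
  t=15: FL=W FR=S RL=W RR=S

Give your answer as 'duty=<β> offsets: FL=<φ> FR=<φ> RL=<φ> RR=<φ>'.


duty β = stance ticks per leg = 10
FL: stance ticks = 10; W→S at t=4 → φ=12
FR: stance ticks = 10; W→S at t=10 → φ=6
RL: stance ticks = 10; W→S at t=4 → φ=12
RR: stance ticks = 10; W→S at t=6 → φ=10

duty=10 offsets: FL=12 FR=6 RL=12 RR=10


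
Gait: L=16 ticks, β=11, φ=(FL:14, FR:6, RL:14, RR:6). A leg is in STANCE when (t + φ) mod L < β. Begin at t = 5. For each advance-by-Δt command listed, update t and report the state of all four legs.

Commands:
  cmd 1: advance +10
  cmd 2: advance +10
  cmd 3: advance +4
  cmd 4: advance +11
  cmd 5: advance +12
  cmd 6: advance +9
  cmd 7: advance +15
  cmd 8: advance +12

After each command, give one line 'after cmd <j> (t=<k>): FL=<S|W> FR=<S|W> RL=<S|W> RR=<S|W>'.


after cmd 1 (t=15): FL=W FR=S RL=W RR=S
after cmd 2 (t=25): FL=S FR=W RL=S RR=W
after cmd 3 (t=29): FL=W FR=S RL=W RR=S
after cmd 4 (t=40): FL=S FR=W RL=S RR=W
after cmd 5 (t=52): FL=S FR=S RL=S RR=S
after cmd 6 (t=61): FL=W FR=S RL=W RR=S
after cmd 7 (t=76): FL=S FR=S RL=S RR=S
after cmd 8 (t=88): FL=S FR=W RL=S RR=W

start t=5: FL=S FR=W RL=S RR=W
cmd 1: advance +10 → t=15, phase=(13,5,13,5) → FL=W FR=S RL=W RR=S
cmd 2: advance +10 → t=25, phase=(7,15,7,15) → FL=S FR=W RL=S RR=W
cmd 3: advance +4 → t=29, phase=(11,3,11,3) → FL=W FR=S RL=W RR=S
cmd 4: advance +11 → t=40, phase=(6,14,6,14) → FL=S FR=W RL=S RR=W
cmd 5: advance +12 → t=52, phase=(2,10,2,10) → FL=S FR=S RL=S RR=S
cmd 6: advance +9 → t=61, phase=(11,3,11,3) → FL=W FR=S RL=W RR=S
cmd 7: advance +15 → t=76, phase=(10,2,10,2) → FL=S FR=S RL=S RR=S
cmd 8: advance +12 → t=88, phase=(6,14,6,14) → FL=S FR=W RL=S RR=W


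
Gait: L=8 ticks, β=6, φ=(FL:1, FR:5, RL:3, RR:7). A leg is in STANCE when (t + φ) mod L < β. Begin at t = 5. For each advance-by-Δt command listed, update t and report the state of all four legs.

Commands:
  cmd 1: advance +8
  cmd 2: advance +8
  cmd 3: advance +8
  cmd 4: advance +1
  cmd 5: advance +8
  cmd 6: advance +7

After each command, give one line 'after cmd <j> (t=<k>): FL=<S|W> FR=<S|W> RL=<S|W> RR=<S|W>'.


after cmd 1 (t=13): FL=W FR=S RL=S RR=S
after cmd 2 (t=21): FL=W FR=S RL=S RR=S
after cmd 3 (t=29): FL=W FR=S RL=S RR=S
after cmd 4 (t=30): FL=W FR=S RL=S RR=S
after cmd 5 (t=38): FL=W FR=S RL=S RR=S
after cmd 6 (t=45): FL=W FR=S RL=S RR=S

start t=5: FL=W FR=S RL=S RR=S
cmd 1: advance +8 → t=13, phase=(6,2,0,4) → FL=W FR=S RL=S RR=S
cmd 2: advance +8 → t=21, phase=(6,2,0,4) → FL=W FR=S RL=S RR=S
cmd 3: advance +8 → t=29, phase=(6,2,0,4) → FL=W FR=S RL=S RR=S
cmd 4: advance +1 → t=30, phase=(7,3,1,5) → FL=W FR=S RL=S RR=S
cmd 5: advance +8 → t=38, phase=(7,3,1,5) → FL=W FR=S RL=S RR=S
cmd 6: advance +7 → t=45, phase=(6,2,0,4) → FL=W FR=S RL=S RR=S


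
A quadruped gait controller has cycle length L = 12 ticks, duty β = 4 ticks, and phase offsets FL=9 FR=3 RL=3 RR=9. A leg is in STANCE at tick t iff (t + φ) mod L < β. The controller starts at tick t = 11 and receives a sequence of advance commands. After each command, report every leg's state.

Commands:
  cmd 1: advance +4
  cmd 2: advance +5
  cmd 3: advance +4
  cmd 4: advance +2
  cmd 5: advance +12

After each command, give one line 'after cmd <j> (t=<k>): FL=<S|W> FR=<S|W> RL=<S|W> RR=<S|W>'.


after cmd 1 (t=15): FL=S FR=W RL=W RR=S
after cmd 2 (t=20): FL=W FR=W RL=W RR=W
after cmd 3 (t=24): FL=W FR=S RL=S RR=W
after cmd 4 (t=26): FL=W FR=W RL=W RR=W
after cmd 5 (t=38): FL=W FR=W RL=W RR=W

start t=11: FL=W FR=S RL=S RR=W
cmd 1: advance +4 → t=15, phase=(0,6,6,0) → FL=S FR=W RL=W RR=S
cmd 2: advance +5 → t=20, phase=(5,11,11,5) → FL=W FR=W RL=W RR=W
cmd 3: advance +4 → t=24, phase=(9,3,3,9) → FL=W FR=S RL=S RR=W
cmd 4: advance +2 → t=26, phase=(11,5,5,11) → FL=W FR=W RL=W RR=W
cmd 5: advance +12 → t=38, phase=(11,5,5,11) → FL=W FR=W RL=W RR=W


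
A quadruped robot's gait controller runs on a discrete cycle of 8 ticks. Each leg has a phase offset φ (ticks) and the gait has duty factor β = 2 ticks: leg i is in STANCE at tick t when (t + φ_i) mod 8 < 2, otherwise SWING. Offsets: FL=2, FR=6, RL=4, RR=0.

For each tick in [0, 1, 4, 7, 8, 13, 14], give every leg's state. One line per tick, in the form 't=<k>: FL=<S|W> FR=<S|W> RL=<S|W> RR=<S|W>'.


t=0: FL=W FR=W RL=W RR=S
t=1: FL=W FR=W RL=W RR=S
t=4: FL=W FR=W RL=S RR=W
t=7: FL=S FR=W RL=W RR=W
t=8: FL=W FR=W RL=W RR=S
t=13: FL=W FR=W RL=S RR=W
t=14: FL=S FR=W RL=W RR=W

t=0: phase=(2,6,4,0) vs β=2 → FL=W FR=W RL=W RR=S
t=1: phase=(3,7,5,1) vs β=2 → FL=W FR=W RL=W RR=S
t=4: phase=(6,2,0,4) vs β=2 → FL=W FR=W RL=S RR=W
t=7: phase=(1,5,3,7) vs β=2 → FL=S FR=W RL=W RR=W
t=8: phase=(2,6,4,0) vs β=2 → FL=W FR=W RL=W RR=S
t=13: phase=(7,3,1,5) vs β=2 → FL=W FR=W RL=S RR=W
t=14: phase=(0,4,2,6) vs β=2 → FL=S FR=W RL=W RR=W


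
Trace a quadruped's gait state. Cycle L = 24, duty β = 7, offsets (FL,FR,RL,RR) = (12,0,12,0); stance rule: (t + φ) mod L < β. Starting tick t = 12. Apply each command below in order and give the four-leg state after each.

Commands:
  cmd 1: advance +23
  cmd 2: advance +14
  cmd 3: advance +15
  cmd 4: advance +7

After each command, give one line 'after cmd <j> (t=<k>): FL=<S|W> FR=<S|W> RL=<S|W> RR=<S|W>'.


start t=12: FL=S FR=W RL=S RR=W
cmd 1: advance +23 → t=35, phase=(23,11,23,11) → FL=W FR=W RL=W RR=W
cmd 2: advance +14 → t=49, phase=(13,1,13,1) → FL=W FR=S RL=W RR=S
cmd 3: advance +15 → t=64, phase=(4,16,4,16) → FL=S FR=W RL=S RR=W
cmd 4: advance +7 → t=71, phase=(11,23,11,23) → FL=W FR=W RL=W RR=W

after cmd 1 (t=35): FL=W FR=W RL=W RR=W
after cmd 2 (t=49): FL=W FR=S RL=W RR=S
after cmd 3 (t=64): FL=S FR=W RL=S RR=W
after cmd 4 (t=71): FL=W FR=W RL=W RR=W


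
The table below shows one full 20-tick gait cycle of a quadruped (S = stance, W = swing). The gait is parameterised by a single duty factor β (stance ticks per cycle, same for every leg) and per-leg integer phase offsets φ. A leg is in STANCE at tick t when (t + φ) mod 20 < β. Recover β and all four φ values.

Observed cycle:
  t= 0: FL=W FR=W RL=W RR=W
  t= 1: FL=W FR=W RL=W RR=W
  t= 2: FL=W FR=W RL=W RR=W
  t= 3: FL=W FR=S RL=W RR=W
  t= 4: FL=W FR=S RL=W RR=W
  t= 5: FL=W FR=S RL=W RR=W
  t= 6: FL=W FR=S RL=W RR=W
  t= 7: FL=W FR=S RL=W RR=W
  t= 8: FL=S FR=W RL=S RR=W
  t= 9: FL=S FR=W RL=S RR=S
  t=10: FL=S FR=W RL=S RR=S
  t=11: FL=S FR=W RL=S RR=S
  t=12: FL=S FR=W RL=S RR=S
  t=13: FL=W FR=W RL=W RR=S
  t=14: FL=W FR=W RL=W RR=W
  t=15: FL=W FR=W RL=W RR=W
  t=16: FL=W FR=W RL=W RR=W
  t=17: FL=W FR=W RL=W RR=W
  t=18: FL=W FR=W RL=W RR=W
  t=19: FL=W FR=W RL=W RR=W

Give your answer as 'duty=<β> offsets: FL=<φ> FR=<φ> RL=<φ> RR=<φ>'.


duty β = stance ticks per leg = 5
FL: stance ticks = 5; W→S at t=8 → φ=12
FR: stance ticks = 5; W→S at t=3 → φ=17
RL: stance ticks = 5; W→S at t=8 → φ=12
RR: stance ticks = 5; W→S at t=9 → φ=11

duty=5 offsets: FL=12 FR=17 RL=12 RR=11


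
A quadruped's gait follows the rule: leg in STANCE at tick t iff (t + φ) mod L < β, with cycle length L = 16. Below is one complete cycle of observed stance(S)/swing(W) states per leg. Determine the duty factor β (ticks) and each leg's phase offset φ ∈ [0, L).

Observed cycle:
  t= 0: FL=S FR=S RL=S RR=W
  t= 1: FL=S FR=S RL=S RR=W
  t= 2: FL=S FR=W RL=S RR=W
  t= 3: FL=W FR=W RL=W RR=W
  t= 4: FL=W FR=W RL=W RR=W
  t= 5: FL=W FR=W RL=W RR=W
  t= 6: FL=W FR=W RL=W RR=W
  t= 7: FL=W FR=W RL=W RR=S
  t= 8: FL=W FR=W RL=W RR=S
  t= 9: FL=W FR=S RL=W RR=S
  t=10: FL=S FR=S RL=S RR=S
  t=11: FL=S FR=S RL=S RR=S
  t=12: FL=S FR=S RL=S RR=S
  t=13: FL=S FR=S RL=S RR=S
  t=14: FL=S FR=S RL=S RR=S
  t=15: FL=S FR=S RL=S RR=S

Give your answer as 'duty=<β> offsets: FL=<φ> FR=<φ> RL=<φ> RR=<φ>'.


duty=9 offsets: FL=6 FR=7 RL=6 RR=9

duty β = stance ticks per leg = 9
FL: stance ticks = 9; W→S at t=10 → φ=6
FR: stance ticks = 9; W→S at t=9 → φ=7
RL: stance ticks = 9; W→S at t=10 → φ=6
RR: stance ticks = 9; W→S at t=7 → φ=9


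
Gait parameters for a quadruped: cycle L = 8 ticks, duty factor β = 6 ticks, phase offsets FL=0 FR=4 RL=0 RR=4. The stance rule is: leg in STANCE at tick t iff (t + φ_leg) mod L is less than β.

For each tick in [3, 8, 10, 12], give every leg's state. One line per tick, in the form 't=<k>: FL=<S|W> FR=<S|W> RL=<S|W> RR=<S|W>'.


t=3: phase=(3,7,3,7) vs β=6 → FL=S FR=W RL=S RR=W
t=8: phase=(0,4,0,4) vs β=6 → FL=S FR=S RL=S RR=S
t=10: phase=(2,6,2,6) vs β=6 → FL=S FR=W RL=S RR=W
t=12: phase=(4,0,4,0) vs β=6 → FL=S FR=S RL=S RR=S

t=3: FL=S FR=W RL=S RR=W
t=8: FL=S FR=S RL=S RR=S
t=10: FL=S FR=W RL=S RR=W
t=12: FL=S FR=S RL=S RR=S


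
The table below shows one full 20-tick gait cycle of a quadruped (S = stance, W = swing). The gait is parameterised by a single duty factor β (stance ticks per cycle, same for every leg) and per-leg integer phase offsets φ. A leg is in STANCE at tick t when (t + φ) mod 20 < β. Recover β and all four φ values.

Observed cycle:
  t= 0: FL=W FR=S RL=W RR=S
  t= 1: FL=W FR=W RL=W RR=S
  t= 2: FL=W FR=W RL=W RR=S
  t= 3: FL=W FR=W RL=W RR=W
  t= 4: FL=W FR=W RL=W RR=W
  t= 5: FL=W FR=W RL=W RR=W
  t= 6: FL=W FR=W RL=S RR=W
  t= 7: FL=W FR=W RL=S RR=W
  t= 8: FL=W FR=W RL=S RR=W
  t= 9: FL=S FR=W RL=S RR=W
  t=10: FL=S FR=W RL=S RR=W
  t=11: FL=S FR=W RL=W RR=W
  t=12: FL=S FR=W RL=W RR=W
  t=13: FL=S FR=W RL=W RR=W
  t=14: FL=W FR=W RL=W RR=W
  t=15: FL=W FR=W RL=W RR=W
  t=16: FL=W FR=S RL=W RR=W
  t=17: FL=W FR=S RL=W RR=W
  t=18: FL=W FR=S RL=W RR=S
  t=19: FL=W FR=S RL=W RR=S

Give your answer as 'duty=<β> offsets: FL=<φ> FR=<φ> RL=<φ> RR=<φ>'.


duty β = stance ticks per leg = 5
FL: stance ticks = 5; W→S at t=9 → φ=11
FR: stance ticks = 5; W→S at t=16 → φ=4
RL: stance ticks = 5; W→S at t=6 → φ=14
RR: stance ticks = 5; W→S at t=18 → φ=2

duty=5 offsets: FL=11 FR=4 RL=14 RR=2


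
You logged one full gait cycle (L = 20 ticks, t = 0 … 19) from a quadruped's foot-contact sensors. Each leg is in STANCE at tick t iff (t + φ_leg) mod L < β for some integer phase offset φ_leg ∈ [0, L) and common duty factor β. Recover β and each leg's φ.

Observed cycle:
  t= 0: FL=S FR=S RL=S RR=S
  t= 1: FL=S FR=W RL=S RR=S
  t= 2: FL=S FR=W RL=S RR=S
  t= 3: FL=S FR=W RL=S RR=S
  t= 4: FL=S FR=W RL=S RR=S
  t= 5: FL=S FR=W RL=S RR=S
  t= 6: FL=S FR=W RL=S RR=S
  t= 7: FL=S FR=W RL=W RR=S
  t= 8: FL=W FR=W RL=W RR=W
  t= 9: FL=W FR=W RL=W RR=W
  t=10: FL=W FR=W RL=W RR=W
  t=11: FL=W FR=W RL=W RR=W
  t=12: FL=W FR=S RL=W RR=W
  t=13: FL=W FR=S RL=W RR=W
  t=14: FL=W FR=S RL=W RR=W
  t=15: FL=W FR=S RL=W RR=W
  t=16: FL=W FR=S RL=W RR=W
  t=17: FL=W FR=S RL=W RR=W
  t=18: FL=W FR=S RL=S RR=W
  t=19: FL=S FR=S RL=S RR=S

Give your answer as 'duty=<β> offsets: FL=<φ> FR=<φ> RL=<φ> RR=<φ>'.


duty β = stance ticks per leg = 9
FL: stance ticks = 9; W→S at t=19 → φ=1
FR: stance ticks = 9; W→S at t=12 → φ=8
RL: stance ticks = 9; W→S at t=18 → φ=2
RR: stance ticks = 9; W→S at t=19 → φ=1

duty=9 offsets: FL=1 FR=8 RL=2 RR=1


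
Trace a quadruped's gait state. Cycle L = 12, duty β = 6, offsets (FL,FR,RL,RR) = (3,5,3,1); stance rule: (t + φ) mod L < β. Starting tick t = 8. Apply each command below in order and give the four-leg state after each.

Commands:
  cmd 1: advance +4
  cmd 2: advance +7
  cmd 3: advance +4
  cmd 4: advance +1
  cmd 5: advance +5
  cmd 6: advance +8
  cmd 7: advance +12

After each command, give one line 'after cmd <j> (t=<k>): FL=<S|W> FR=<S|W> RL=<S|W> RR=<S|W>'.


start t=8: FL=W FR=S RL=W RR=W
cmd 1: advance +4 → t=12, phase=(3,5,3,1) → FL=S FR=S RL=S RR=S
cmd 2: advance +7 → t=19, phase=(10,0,10,8) → FL=W FR=S RL=W RR=W
cmd 3: advance +4 → t=23, phase=(2,4,2,0) → FL=S FR=S RL=S RR=S
cmd 4: advance +1 → t=24, phase=(3,5,3,1) → FL=S FR=S RL=S RR=S
cmd 5: advance +5 → t=29, phase=(8,10,8,6) → FL=W FR=W RL=W RR=W
cmd 6: advance +8 → t=37, phase=(4,6,4,2) → FL=S FR=W RL=S RR=S
cmd 7: advance +12 → t=49, phase=(4,6,4,2) → FL=S FR=W RL=S RR=S

after cmd 1 (t=12): FL=S FR=S RL=S RR=S
after cmd 2 (t=19): FL=W FR=S RL=W RR=W
after cmd 3 (t=23): FL=S FR=S RL=S RR=S
after cmd 4 (t=24): FL=S FR=S RL=S RR=S
after cmd 5 (t=29): FL=W FR=W RL=W RR=W
after cmd 6 (t=37): FL=S FR=W RL=S RR=S
after cmd 7 (t=49): FL=S FR=W RL=S RR=S


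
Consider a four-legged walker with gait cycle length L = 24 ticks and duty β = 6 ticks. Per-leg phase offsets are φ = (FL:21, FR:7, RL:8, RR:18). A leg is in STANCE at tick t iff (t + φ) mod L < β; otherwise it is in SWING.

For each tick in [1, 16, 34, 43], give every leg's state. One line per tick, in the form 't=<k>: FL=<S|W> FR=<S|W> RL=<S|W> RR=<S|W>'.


t=1: phase=(22,8,9,19) vs β=6 → FL=W FR=W RL=W RR=W
t=16: phase=(13,23,0,10) vs β=6 → FL=W FR=W RL=S RR=W
t=34: phase=(7,17,18,4) vs β=6 → FL=W FR=W RL=W RR=S
t=43: phase=(16,2,3,13) vs β=6 → FL=W FR=S RL=S RR=W

t=1: FL=W FR=W RL=W RR=W
t=16: FL=W FR=W RL=S RR=W
t=34: FL=W FR=W RL=W RR=S
t=43: FL=W FR=S RL=S RR=W


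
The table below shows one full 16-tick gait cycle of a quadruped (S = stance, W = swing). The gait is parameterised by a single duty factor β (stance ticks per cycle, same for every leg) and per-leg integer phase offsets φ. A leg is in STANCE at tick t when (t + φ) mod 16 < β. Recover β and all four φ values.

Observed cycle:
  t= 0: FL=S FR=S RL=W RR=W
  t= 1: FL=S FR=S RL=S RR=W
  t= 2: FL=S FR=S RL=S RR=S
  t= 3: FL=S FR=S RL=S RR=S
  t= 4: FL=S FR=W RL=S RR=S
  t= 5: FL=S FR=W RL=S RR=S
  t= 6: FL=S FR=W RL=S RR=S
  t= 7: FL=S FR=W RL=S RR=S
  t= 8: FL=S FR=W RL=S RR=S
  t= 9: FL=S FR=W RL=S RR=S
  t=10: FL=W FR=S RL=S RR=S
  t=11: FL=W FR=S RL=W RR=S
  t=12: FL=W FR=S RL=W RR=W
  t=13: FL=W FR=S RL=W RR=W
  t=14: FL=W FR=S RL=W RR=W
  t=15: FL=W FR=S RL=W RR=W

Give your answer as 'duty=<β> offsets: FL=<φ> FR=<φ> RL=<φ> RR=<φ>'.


duty β = stance ticks per leg = 10
FL: stance ticks = 10; W→S at t=0 → φ=0
FR: stance ticks = 10; W→S at t=10 → φ=6
RL: stance ticks = 10; W→S at t=1 → φ=15
RR: stance ticks = 10; W→S at t=2 → φ=14

duty=10 offsets: FL=0 FR=6 RL=15 RR=14


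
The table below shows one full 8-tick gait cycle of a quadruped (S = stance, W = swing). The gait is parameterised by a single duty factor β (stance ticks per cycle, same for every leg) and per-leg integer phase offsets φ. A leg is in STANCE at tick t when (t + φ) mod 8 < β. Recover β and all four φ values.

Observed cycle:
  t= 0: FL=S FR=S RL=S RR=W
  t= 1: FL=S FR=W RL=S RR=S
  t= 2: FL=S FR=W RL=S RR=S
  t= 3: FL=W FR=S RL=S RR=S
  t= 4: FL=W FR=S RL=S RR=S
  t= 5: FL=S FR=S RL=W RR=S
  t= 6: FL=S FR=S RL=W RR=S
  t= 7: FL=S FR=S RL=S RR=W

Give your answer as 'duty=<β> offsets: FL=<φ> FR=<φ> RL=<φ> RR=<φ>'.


duty=6 offsets: FL=3 FR=5 RL=1 RR=7

duty β = stance ticks per leg = 6
FL: stance ticks = 6; W→S at t=5 → φ=3
FR: stance ticks = 6; W→S at t=3 → φ=5
RL: stance ticks = 6; W→S at t=7 → φ=1
RR: stance ticks = 6; W→S at t=1 → φ=7


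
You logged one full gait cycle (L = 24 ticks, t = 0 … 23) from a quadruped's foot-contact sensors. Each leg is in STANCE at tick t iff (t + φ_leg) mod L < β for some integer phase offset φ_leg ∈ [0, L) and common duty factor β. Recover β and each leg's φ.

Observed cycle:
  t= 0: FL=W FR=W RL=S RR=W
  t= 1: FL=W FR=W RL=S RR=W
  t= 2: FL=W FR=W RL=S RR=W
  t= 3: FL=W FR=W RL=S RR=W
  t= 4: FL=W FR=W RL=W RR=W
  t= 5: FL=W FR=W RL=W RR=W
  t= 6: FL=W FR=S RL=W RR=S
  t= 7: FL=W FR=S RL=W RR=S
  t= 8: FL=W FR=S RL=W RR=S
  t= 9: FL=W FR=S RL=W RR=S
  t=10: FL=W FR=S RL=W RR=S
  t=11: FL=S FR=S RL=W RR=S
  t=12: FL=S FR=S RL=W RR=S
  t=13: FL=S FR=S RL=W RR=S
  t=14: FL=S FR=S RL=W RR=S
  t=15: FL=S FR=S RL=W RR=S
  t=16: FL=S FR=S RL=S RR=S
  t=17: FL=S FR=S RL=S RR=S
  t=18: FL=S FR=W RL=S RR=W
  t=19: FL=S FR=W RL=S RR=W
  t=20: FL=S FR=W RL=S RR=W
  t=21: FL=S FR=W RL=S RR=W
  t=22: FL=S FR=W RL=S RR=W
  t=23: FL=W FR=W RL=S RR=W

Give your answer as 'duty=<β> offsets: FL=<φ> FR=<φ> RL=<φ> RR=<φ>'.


duty β = stance ticks per leg = 12
FL: stance ticks = 12; W→S at t=11 → φ=13
FR: stance ticks = 12; W→S at t=6 → φ=18
RL: stance ticks = 12; W→S at t=16 → φ=8
RR: stance ticks = 12; W→S at t=6 → φ=18

duty=12 offsets: FL=13 FR=18 RL=8 RR=18


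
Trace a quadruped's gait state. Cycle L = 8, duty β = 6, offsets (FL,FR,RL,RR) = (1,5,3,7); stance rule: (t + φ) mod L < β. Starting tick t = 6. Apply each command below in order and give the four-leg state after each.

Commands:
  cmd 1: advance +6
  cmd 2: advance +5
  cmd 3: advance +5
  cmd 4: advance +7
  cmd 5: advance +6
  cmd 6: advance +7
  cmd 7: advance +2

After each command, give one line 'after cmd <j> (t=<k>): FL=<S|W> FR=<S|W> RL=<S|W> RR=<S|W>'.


after cmd 1 (t=12): FL=S FR=S RL=W RR=S
after cmd 2 (t=17): FL=S FR=W RL=S RR=S
after cmd 3 (t=22): FL=W FR=S RL=S RR=S
after cmd 4 (t=29): FL=W FR=S RL=S RR=S
after cmd 5 (t=35): FL=S FR=S RL=W RR=S
after cmd 6 (t=42): FL=S FR=W RL=S RR=S
after cmd 7 (t=44): FL=S FR=S RL=W RR=S

start t=6: FL=W FR=S RL=S RR=S
cmd 1: advance +6 → t=12, phase=(5,1,7,3) → FL=S FR=S RL=W RR=S
cmd 2: advance +5 → t=17, phase=(2,6,4,0) → FL=S FR=W RL=S RR=S
cmd 3: advance +5 → t=22, phase=(7,3,1,5) → FL=W FR=S RL=S RR=S
cmd 4: advance +7 → t=29, phase=(6,2,0,4) → FL=W FR=S RL=S RR=S
cmd 5: advance +6 → t=35, phase=(4,0,6,2) → FL=S FR=S RL=W RR=S
cmd 6: advance +7 → t=42, phase=(3,7,5,1) → FL=S FR=W RL=S RR=S
cmd 7: advance +2 → t=44, phase=(5,1,7,3) → FL=S FR=S RL=W RR=S


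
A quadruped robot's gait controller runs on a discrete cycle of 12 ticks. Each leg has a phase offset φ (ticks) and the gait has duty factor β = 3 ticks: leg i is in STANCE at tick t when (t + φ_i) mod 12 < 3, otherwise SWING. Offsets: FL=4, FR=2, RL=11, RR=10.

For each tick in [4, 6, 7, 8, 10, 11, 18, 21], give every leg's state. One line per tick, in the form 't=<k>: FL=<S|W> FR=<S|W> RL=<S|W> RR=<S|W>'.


t=4: FL=W FR=W RL=W RR=S
t=6: FL=W FR=W RL=W RR=W
t=7: FL=W FR=W RL=W RR=W
t=8: FL=S FR=W RL=W RR=W
t=10: FL=S FR=S RL=W RR=W
t=11: FL=W FR=S RL=W RR=W
t=18: FL=W FR=W RL=W RR=W
t=21: FL=S FR=W RL=W RR=W

t=4: phase=(8,6,3,2) vs β=3 → FL=W FR=W RL=W RR=S
t=6: phase=(10,8,5,4) vs β=3 → FL=W FR=W RL=W RR=W
t=7: phase=(11,9,6,5) vs β=3 → FL=W FR=W RL=W RR=W
t=8: phase=(0,10,7,6) vs β=3 → FL=S FR=W RL=W RR=W
t=10: phase=(2,0,9,8) vs β=3 → FL=S FR=S RL=W RR=W
t=11: phase=(3,1,10,9) vs β=3 → FL=W FR=S RL=W RR=W
t=18: phase=(10,8,5,4) vs β=3 → FL=W FR=W RL=W RR=W
t=21: phase=(1,11,8,7) vs β=3 → FL=S FR=W RL=W RR=W


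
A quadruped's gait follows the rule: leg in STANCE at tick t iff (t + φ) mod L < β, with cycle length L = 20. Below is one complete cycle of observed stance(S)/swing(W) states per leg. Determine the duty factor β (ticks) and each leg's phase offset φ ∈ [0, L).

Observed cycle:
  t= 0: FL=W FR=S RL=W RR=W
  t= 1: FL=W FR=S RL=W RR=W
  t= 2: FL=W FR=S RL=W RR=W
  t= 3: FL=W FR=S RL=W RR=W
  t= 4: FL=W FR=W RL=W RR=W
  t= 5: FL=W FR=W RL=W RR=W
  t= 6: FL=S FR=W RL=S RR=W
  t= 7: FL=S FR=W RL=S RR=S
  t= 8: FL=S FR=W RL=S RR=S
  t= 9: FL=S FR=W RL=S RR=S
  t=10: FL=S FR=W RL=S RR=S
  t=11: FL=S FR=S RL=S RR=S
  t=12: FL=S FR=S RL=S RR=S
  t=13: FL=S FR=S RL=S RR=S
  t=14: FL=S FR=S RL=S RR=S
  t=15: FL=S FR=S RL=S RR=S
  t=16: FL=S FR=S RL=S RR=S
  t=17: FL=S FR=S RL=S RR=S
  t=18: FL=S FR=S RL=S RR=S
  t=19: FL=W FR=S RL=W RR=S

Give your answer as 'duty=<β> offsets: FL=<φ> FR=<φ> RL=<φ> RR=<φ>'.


duty=13 offsets: FL=14 FR=9 RL=14 RR=13

duty β = stance ticks per leg = 13
FL: stance ticks = 13; W→S at t=6 → φ=14
FR: stance ticks = 13; W→S at t=11 → φ=9
RL: stance ticks = 13; W→S at t=6 → φ=14
RR: stance ticks = 13; W→S at t=7 → φ=13


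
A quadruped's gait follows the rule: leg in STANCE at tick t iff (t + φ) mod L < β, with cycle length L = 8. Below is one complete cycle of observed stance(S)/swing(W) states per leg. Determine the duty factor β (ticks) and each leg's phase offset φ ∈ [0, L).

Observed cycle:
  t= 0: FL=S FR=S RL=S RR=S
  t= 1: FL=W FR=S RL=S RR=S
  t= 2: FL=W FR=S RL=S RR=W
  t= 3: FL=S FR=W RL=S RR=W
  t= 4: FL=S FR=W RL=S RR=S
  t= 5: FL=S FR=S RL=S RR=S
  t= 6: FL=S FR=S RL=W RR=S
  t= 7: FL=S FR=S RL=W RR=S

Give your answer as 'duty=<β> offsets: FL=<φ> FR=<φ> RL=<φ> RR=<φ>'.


duty=6 offsets: FL=5 FR=3 RL=0 RR=4

duty β = stance ticks per leg = 6
FL: stance ticks = 6; W→S at t=3 → φ=5
FR: stance ticks = 6; W→S at t=5 → φ=3
RL: stance ticks = 6; W→S at t=0 → φ=0
RR: stance ticks = 6; W→S at t=4 → φ=4


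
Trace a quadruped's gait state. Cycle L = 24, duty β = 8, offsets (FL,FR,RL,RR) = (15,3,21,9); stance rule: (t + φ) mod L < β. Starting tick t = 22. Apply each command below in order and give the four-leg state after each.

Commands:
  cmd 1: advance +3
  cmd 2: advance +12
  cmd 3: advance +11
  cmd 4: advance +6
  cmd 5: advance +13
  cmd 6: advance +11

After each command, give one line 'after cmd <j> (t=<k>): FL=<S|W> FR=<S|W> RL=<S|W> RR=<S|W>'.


after cmd 1 (t=25): FL=W FR=S RL=W RR=W
after cmd 2 (t=37): FL=S FR=W RL=W RR=W
after cmd 3 (t=48): FL=W FR=S RL=W RR=W
after cmd 4 (t=54): FL=W FR=W RL=S RR=W
after cmd 5 (t=67): FL=W FR=W RL=W RR=S
after cmd 6 (t=78): FL=W FR=W RL=S RR=W

start t=22: FL=W FR=S RL=W RR=S
cmd 1: advance +3 → t=25, phase=(16,4,22,10) → FL=W FR=S RL=W RR=W
cmd 2: advance +12 → t=37, phase=(4,16,10,22) → FL=S FR=W RL=W RR=W
cmd 3: advance +11 → t=48, phase=(15,3,21,9) → FL=W FR=S RL=W RR=W
cmd 4: advance +6 → t=54, phase=(21,9,3,15) → FL=W FR=W RL=S RR=W
cmd 5: advance +13 → t=67, phase=(10,22,16,4) → FL=W FR=W RL=W RR=S
cmd 6: advance +11 → t=78, phase=(21,9,3,15) → FL=W FR=W RL=S RR=W


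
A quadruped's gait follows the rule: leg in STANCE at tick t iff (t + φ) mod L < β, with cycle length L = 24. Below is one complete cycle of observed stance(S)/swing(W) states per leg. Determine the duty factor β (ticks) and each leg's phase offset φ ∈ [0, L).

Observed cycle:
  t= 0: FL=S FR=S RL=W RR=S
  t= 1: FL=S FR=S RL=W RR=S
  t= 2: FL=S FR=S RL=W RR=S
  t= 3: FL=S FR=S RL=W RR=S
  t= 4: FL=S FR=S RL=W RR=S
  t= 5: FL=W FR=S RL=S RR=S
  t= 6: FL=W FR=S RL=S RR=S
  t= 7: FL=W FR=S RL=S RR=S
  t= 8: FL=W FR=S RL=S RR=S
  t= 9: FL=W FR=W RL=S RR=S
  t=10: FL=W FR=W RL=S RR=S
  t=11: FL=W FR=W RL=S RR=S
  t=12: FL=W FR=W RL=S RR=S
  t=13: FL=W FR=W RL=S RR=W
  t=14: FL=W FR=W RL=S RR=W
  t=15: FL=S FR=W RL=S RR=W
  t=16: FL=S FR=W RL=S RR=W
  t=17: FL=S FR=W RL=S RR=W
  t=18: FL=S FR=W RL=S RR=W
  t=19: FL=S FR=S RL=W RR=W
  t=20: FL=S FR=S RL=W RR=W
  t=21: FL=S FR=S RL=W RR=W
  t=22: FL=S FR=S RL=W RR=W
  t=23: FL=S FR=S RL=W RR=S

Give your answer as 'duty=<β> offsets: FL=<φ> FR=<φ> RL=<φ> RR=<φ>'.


duty β = stance ticks per leg = 14
FL: stance ticks = 14; W→S at t=15 → φ=9
FR: stance ticks = 14; W→S at t=19 → φ=5
RL: stance ticks = 14; W→S at t=5 → φ=19
RR: stance ticks = 14; W→S at t=23 → φ=1

duty=14 offsets: FL=9 FR=5 RL=19 RR=1


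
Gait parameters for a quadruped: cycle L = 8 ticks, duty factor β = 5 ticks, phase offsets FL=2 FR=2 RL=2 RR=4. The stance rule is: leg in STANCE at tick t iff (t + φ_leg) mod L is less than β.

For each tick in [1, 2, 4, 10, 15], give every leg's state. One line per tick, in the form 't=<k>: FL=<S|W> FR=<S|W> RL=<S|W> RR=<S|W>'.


t=1: FL=S FR=S RL=S RR=W
t=2: FL=S FR=S RL=S RR=W
t=4: FL=W FR=W RL=W RR=S
t=10: FL=S FR=S RL=S RR=W
t=15: FL=S FR=S RL=S RR=S

t=1: phase=(3,3,3,5) vs β=5 → FL=S FR=S RL=S RR=W
t=2: phase=(4,4,4,6) vs β=5 → FL=S FR=S RL=S RR=W
t=4: phase=(6,6,6,0) vs β=5 → FL=W FR=W RL=W RR=S
t=10: phase=(4,4,4,6) vs β=5 → FL=S FR=S RL=S RR=W
t=15: phase=(1,1,1,3) vs β=5 → FL=S FR=S RL=S RR=S


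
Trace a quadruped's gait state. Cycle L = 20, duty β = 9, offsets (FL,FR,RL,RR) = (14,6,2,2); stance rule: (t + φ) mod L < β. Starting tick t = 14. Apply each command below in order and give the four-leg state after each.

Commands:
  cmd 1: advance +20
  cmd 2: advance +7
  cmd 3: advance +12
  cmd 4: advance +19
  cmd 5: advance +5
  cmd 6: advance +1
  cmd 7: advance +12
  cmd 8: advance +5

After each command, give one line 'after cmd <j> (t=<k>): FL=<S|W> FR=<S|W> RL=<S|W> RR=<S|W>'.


start t=14: FL=S FR=S RL=W RR=W
cmd 1: advance +20 → t=34, phase=(8,0,16,16) → FL=S FR=S RL=W RR=W
cmd 2: advance +7 → t=41, phase=(15,7,3,3) → FL=W FR=S RL=S RR=S
cmd 3: advance +12 → t=53, phase=(7,19,15,15) → FL=S FR=W RL=W RR=W
cmd 4: advance +19 → t=72, phase=(6,18,14,14) → FL=S FR=W RL=W RR=W
cmd 5: advance +5 → t=77, phase=(11,3,19,19) → FL=W FR=S RL=W RR=W
cmd 6: advance +1 → t=78, phase=(12,4,0,0) → FL=W FR=S RL=S RR=S
cmd 7: advance +12 → t=90, phase=(4,16,12,12) → FL=S FR=W RL=W RR=W
cmd 8: advance +5 → t=95, phase=(9,1,17,17) → FL=W FR=S RL=W RR=W

after cmd 1 (t=34): FL=S FR=S RL=W RR=W
after cmd 2 (t=41): FL=W FR=S RL=S RR=S
after cmd 3 (t=53): FL=S FR=W RL=W RR=W
after cmd 4 (t=72): FL=S FR=W RL=W RR=W
after cmd 5 (t=77): FL=W FR=S RL=W RR=W
after cmd 6 (t=78): FL=W FR=S RL=S RR=S
after cmd 7 (t=90): FL=S FR=W RL=W RR=W
after cmd 8 (t=95): FL=W FR=S RL=W RR=W


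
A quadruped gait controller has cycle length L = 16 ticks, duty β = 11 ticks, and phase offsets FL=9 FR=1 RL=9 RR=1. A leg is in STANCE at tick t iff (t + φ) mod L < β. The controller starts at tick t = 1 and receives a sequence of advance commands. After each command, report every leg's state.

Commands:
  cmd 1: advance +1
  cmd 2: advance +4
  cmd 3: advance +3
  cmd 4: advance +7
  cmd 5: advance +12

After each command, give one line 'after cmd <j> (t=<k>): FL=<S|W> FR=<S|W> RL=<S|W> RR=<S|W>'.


after cmd 1 (t=2): FL=W FR=S RL=W RR=S
after cmd 2 (t=6): FL=W FR=S RL=W RR=S
after cmd 3 (t=9): FL=S FR=S RL=S RR=S
after cmd 4 (t=16): FL=S FR=S RL=S RR=S
after cmd 5 (t=28): FL=S FR=W RL=S RR=W

start t=1: FL=S FR=S RL=S RR=S
cmd 1: advance +1 → t=2, phase=(11,3,11,3) → FL=W FR=S RL=W RR=S
cmd 2: advance +4 → t=6, phase=(15,7,15,7) → FL=W FR=S RL=W RR=S
cmd 3: advance +3 → t=9, phase=(2,10,2,10) → FL=S FR=S RL=S RR=S
cmd 4: advance +7 → t=16, phase=(9,1,9,1) → FL=S FR=S RL=S RR=S
cmd 5: advance +12 → t=28, phase=(5,13,5,13) → FL=S FR=W RL=S RR=W


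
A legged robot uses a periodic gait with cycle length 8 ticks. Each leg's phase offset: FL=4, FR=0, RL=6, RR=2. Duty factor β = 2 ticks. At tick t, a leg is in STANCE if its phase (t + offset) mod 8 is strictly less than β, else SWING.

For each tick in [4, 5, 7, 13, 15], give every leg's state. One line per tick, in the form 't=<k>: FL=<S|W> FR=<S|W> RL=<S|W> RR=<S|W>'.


t=4: FL=S FR=W RL=W RR=W
t=5: FL=S FR=W RL=W RR=W
t=7: FL=W FR=W RL=W RR=S
t=13: FL=S FR=W RL=W RR=W
t=15: FL=W FR=W RL=W RR=S

t=4: phase=(0,4,2,6) vs β=2 → FL=S FR=W RL=W RR=W
t=5: phase=(1,5,3,7) vs β=2 → FL=S FR=W RL=W RR=W
t=7: phase=(3,7,5,1) vs β=2 → FL=W FR=W RL=W RR=S
t=13: phase=(1,5,3,7) vs β=2 → FL=S FR=W RL=W RR=W
t=15: phase=(3,7,5,1) vs β=2 → FL=W FR=W RL=W RR=S


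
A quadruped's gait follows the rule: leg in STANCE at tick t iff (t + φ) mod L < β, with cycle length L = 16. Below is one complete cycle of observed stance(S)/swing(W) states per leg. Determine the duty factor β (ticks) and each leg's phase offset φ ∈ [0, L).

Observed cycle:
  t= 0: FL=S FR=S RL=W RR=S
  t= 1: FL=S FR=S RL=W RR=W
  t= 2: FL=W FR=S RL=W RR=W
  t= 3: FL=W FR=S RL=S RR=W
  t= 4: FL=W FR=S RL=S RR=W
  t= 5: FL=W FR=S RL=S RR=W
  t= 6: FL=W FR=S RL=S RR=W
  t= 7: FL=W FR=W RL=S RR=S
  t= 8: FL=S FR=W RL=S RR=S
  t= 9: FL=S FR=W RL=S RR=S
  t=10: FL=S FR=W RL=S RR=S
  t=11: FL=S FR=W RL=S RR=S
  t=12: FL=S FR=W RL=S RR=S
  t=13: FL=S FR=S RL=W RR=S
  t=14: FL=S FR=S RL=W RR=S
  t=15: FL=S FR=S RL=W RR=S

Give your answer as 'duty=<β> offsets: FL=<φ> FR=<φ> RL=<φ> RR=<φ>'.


duty=10 offsets: FL=8 FR=3 RL=13 RR=9

duty β = stance ticks per leg = 10
FL: stance ticks = 10; W→S at t=8 → φ=8
FR: stance ticks = 10; W→S at t=13 → φ=3
RL: stance ticks = 10; W→S at t=3 → φ=13
RR: stance ticks = 10; W→S at t=7 → φ=9


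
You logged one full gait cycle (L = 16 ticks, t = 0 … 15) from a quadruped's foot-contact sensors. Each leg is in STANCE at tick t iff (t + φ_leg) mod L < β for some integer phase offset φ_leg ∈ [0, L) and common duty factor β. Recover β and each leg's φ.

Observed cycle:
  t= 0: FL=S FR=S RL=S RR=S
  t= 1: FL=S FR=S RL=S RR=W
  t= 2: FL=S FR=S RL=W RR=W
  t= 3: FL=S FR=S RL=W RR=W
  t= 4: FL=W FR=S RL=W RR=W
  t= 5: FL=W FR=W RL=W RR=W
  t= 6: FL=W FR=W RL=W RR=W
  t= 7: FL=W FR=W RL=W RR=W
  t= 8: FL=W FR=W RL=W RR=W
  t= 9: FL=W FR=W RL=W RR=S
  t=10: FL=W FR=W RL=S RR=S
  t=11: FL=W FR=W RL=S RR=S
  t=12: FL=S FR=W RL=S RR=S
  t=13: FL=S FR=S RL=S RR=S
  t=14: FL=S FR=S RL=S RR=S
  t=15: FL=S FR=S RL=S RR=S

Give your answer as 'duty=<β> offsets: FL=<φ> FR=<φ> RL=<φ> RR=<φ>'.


duty β = stance ticks per leg = 8
FL: stance ticks = 8; W→S at t=12 → φ=4
FR: stance ticks = 8; W→S at t=13 → φ=3
RL: stance ticks = 8; W→S at t=10 → φ=6
RR: stance ticks = 8; W→S at t=9 → φ=7

duty=8 offsets: FL=4 FR=3 RL=6 RR=7


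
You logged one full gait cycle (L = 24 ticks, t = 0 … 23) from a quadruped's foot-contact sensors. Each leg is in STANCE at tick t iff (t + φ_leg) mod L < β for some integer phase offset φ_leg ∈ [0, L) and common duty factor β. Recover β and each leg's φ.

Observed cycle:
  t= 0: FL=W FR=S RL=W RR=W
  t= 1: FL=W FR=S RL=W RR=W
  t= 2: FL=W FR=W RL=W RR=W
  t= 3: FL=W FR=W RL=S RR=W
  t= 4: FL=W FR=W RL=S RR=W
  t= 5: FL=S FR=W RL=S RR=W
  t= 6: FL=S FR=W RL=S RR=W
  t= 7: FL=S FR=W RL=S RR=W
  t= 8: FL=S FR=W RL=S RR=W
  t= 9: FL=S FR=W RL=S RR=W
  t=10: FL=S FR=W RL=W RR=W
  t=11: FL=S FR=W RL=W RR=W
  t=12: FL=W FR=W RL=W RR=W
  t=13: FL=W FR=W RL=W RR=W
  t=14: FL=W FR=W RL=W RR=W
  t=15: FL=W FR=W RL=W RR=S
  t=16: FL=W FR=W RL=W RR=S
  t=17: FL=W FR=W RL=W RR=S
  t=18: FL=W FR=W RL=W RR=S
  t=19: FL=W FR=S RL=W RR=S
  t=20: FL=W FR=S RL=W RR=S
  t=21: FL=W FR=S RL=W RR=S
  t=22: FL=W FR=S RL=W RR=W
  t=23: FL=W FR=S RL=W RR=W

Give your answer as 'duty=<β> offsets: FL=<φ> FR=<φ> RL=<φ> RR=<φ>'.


duty β = stance ticks per leg = 7
FL: stance ticks = 7; W→S at t=5 → φ=19
FR: stance ticks = 7; W→S at t=19 → φ=5
RL: stance ticks = 7; W→S at t=3 → φ=21
RR: stance ticks = 7; W→S at t=15 → φ=9

duty=7 offsets: FL=19 FR=5 RL=21 RR=9


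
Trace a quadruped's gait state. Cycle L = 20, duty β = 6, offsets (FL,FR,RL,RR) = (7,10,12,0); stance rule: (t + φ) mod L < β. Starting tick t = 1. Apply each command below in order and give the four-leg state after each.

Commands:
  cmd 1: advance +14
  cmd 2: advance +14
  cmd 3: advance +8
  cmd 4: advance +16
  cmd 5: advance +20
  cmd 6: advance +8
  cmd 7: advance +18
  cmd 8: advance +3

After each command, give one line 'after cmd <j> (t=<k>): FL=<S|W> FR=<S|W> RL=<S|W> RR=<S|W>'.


start t=1: FL=W FR=W RL=W RR=S
cmd 1: advance +14 → t=15, phase=(2,5,7,15) → FL=S FR=S RL=W RR=W
cmd 2: advance +14 → t=29, phase=(16,19,1,9) → FL=W FR=W RL=S RR=W
cmd 3: advance +8 → t=37, phase=(4,7,9,17) → FL=S FR=W RL=W RR=W
cmd 4: advance +16 → t=53, phase=(0,3,5,13) → FL=S FR=S RL=S RR=W
cmd 5: advance +20 → t=73, phase=(0,3,5,13) → FL=S FR=S RL=S RR=W
cmd 6: advance +8 → t=81, phase=(8,11,13,1) → FL=W FR=W RL=W RR=S
cmd 7: advance +18 → t=99, phase=(6,9,11,19) → FL=W FR=W RL=W RR=W
cmd 8: advance +3 → t=102, phase=(9,12,14,2) → FL=W FR=W RL=W RR=S

after cmd 1 (t=15): FL=S FR=S RL=W RR=W
after cmd 2 (t=29): FL=W FR=W RL=S RR=W
after cmd 3 (t=37): FL=S FR=W RL=W RR=W
after cmd 4 (t=53): FL=S FR=S RL=S RR=W
after cmd 5 (t=73): FL=S FR=S RL=S RR=W
after cmd 6 (t=81): FL=W FR=W RL=W RR=S
after cmd 7 (t=99): FL=W FR=W RL=W RR=W
after cmd 8 (t=102): FL=W FR=W RL=W RR=S
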